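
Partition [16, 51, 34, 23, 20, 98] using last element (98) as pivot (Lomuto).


Pivot: 98
  16 <= 98: advance i (no swap)
  51 <= 98: advance i (no swap)
  34 <= 98: advance i (no swap)
  23 <= 98: advance i (no swap)
  20 <= 98: advance i (no swap)
Place pivot at 5: [16, 51, 34, 23, 20, 98]

Partitioned: [16, 51, 34, 23, 20, 98]


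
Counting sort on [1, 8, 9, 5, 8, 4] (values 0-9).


Input: [1, 8, 9, 5, 8, 4]
Counts: [0, 1, 0, 0, 1, 1, 0, 0, 2, 1]

Sorted: [1, 4, 5, 8, 8, 9]


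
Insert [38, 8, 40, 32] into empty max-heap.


Insert 38: [38]
Insert 8: [38, 8]
Insert 40: [40, 8, 38]
Insert 32: [40, 32, 38, 8]

Final heap: [40, 32, 38, 8]


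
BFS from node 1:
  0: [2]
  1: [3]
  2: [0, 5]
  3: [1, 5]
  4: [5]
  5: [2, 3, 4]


Visit 1, enqueue [3]
Visit 3, enqueue [5]
Visit 5, enqueue [2, 4]
Visit 2, enqueue [0]
Visit 4, enqueue []
Visit 0, enqueue []

BFS order: [1, 3, 5, 2, 4, 0]


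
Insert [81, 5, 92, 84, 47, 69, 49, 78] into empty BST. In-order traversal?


Insert 81: root
Insert 5: L from 81
Insert 92: R from 81
Insert 84: R from 81 -> L from 92
Insert 47: L from 81 -> R from 5
Insert 69: L from 81 -> R from 5 -> R from 47
Insert 49: L from 81 -> R from 5 -> R from 47 -> L from 69
Insert 78: L from 81 -> R from 5 -> R from 47 -> R from 69

In-order: [5, 47, 49, 69, 78, 81, 84, 92]


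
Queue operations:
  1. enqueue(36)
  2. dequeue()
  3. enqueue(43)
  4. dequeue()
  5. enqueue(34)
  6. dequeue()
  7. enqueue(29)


enqueue(36) -> [36]
dequeue()->36, []
enqueue(43) -> [43]
dequeue()->43, []
enqueue(34) -> [34]
dequeue()->34, []
enqueue(29) -> [29]

Final queue: [29]


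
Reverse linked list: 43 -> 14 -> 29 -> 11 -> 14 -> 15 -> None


Step 1: curr=43, set curr.next=prev(None) | reversed so far: 43
Step 2: curr=14, set curr.next=prev(43) | reversed so far: 14 -> 43
Step 3: curr=29, set curr.next=prev(14) | reversed so far: 29 -> 14 -> 43
Step 4: curr=11, set curr.next=prev(29) | reversed so far: 11 -> 29 -> 14 -> 43
Step 5: curr=14, set curr.next=prev(11) | reversed so far: 14 -> 11 -> 29 -> 14 -> 43
Step 6: curr=15, set curr.next=prev(14) | reversed so far: 15 -> 14 -> 11 -> 29 -> 14 -> 43

15 -> 14 -> 11 -> 29 -> 14 -> 43 -> None


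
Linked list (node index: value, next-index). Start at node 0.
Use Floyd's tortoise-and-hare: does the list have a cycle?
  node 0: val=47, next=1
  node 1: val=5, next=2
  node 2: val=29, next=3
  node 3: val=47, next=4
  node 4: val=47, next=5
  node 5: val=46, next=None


Floyd's tortoise (slow, +1) and hare (fast, +2):
  init: slow=0, fast=0
  step 1: slow=1, fast=2
  step 2: slow=2, fast=4
  step 3: fast 4->5->None, no cycle

Cycle: no


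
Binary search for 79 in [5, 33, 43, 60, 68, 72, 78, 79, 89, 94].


Step 1: lo=0, hi=9, mid=4, val=68
Step 2: lo=5, hi=9, mid=7, val=79

Found at index 7


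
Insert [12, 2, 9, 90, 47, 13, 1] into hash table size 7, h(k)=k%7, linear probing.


Insert 12: h=5 -> slot 5
Insert 2: h=2 -> slot 2
Insert 9: h=2, 1 probes -> slot 3
Insert 90: h=6 -> slot 6
Insert 47: h=5, 2 probes -> slot 0
Insert 13: h=6, 2 probes -> slot 1
Insert 1: h=1, 3 probes -> slot 4

Table: [47, 13, 2, 9, 1, 12, 90]


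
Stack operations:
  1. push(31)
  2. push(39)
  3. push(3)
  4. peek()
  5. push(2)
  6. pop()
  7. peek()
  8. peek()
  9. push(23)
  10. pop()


push(31) -> [31]
push(39) -> [31, 39]
push(3) -> [31, 39, 3]
peek()->3
push(2) -> [31, 39, 3, 2]
pop()->2, [31, 39, 3]
peek()->3
peek()->3
push(23) -> [31, 39, 3, 23]
pop()->23, [31, 39, 3]

Final stack: [31, 39, 3]


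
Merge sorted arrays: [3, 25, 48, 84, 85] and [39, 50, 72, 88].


Take 3 from A
Take 25 from A
Take 39 from B
Take 48 from A
Take 50 from B
Take 72 from B
Take 84 from A
Take 85 from A

Merged: [3, 25, 39, 48, 50, 72, 84, 85, 88]


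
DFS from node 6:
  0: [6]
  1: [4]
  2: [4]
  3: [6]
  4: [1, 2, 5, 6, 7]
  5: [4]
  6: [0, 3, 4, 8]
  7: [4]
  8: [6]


Visit 6, push [8, 4, 3, 0]
Visit 0, push []
Visit 3, push []
Visit 4, push [7, 5, 2, 1]
Visit 1, push []
Visit 2, push []
Visit 5, push []
Visit 7, push []
Visit 8, push []

DFS order: [6, 0, 3, 4, 1, 2, 5, 7, 8]


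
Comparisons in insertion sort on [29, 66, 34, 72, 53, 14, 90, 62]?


Algorithm: insertion sort
Input: [29, 66, 34, 72, 53, 14, 90, 62]
Sorted: [14, 29, 34, 53, 62, 66, 72, 90]

17


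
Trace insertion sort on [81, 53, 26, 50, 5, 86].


Initial: [81, 53, 26, 50, 5, 86]
Insert 53: [53, 81, 26, 50, 5, 86]
Insert 26: [26, 53, 81, 50, 5, 86]
Insert 50: [26, 50, 53, 81, 5, 86]
Insert 5: [5, 26, 50, 53, 81, 86]
Insert 86: [5, 26, 50, 53, 81, 86]

Sorted: [5, 26, 50, 53, 81, 86]


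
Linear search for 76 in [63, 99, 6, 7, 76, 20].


i=0: 63!=76
i=1: 99!=76
i=2: 6!=76
i=3: 7!=76
i=4: 76==76 found!

Found at 4, 5 comps


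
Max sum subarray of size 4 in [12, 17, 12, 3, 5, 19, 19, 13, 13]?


[0:4]: 44
[1:5]: 37
[2:6]: 39
[3:7]: 46
[4:8]: 56
[5:9]: 64

Max: 64 at [5:9]


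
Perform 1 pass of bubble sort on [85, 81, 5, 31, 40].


Initial: [85, 81, 5, 31, 40]
Pass 1: [81, 5, 31, 40, 85] (4 swaps)

After 1 pass: [81, 5, 31, 40, 85]


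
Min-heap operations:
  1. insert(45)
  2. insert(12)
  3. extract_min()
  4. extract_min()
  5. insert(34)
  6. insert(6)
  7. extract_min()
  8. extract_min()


insert(45) -> [45]
insert(12) -> [12, 45]
extract_min()->12, [45]
extract_min()->45, []
insert(34) -> [34]
insert(6) -> [6, 34]
extract_min()->6, [34]
extract_min()->34, []

Final heap: []


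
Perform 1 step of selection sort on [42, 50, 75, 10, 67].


Initial: [42, 50, 75, 10, 67]
Step 1: min=10 at 3
  Swap: [10, 50, 75, 42, 67]

After 1 step: [10, 50, 75, 42, 67]


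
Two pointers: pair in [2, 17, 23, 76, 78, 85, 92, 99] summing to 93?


lo=0(2)+hi=7(99)=101
lo=0(2)+hi=6(92)=94
lo=0(2)+hi=5(85)=87
lo=1(17)+hi=5(85)=102
lo=1(17)+hi=4(78)=95
lo=1(17)+hi=3(76)=93

Yes: 17+76=93


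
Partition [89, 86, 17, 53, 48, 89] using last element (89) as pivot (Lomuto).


Pivot: 89
  89 <= 89: advance i (no swap)
  86 <= 89: advance i (no swap)
  17 <= 89: advance i (no swap)
  53 <= 89: advance i (no swap)
  48 <= 89: advance i (no swap)
Place pivot at 5: [89, 86, 17, 53, 48, 89]

Partitioned: [89, 86, 17, 53, 48, 89]


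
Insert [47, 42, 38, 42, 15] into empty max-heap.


Insert 47: [47]
Insert 42: [47, 42]
Insert 38: [47, 42, 38]
Insert 42: [47, 42, 38, 42]
Insert 15: [47, 42, 38, 42, 15]

Final heap: [47, 42, 38, 42, 15]


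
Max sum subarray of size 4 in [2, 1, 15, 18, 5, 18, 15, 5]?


[0:4]: 36
[1:5]: 39
[2:6]: 56
[3:7]: 56
[4:8]: 43

Max: 56 at [2:6]


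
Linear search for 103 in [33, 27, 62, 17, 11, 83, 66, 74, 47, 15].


i=0: 33!=103
i=1: 27!=103
i=2: 62!=103
i=3: 17!=103
i=4: 11!=103
i=5: 83!=103
i=6: 66!=103
i=7: 74!=103
i=8: 47!=103
i=9: 15!=103

Not found, 10 comps


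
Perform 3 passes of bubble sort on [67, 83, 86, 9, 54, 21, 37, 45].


Initial: [67, 83, 86, 9, 54, 21, 37, 45]
Pass 1: [67, 83, 9, 54, 21, 37, 45, 86] (5 swaps)
Pass 2: [67, 9, 54, 21, 37, 45, 83, 86] (5 swaps)
Pass 3: [9, 54, 21, 37, 45, 67, 83, 86] (5 swaps)

After 3 passes: [9, 54, 21, 37, 45, 67, 83, 86]


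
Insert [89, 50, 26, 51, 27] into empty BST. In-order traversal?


Insert 89: root
Insert 50: L from 89
Insert 26: L from 89 -> L from 50
Insert 51: L from 89 -> R from 50
Insert 27: L from 89 -> L from 50 -> R from 26

In-order: [26, 27, 50, 51, 89]


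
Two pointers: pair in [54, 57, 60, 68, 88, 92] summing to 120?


lo=0(54)+hi=5(92)=146
lo=0(54)+hi=4(88)=142
lo=0(54)+hi=3(68)=122
lo=0(54)+hi=2(60)=114
lo=1(57)+hi=2(60)=117

No pair found


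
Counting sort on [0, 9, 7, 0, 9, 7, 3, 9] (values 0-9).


Input: [0, 9, 7, 0, 9, 7, 3, 9]
Counts: [2, 0, 0, 1, 0, 0, 0, 2, 0, 3]

Sorted: [0, 0, 3, 7, 7, 9, 9, 9]


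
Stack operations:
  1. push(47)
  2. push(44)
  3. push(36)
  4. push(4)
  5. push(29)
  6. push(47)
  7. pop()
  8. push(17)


push(47) -> [47]
push(44) -> [47, 44]
push(36) -> [47, 44, 36]
push(4) -> [47, 44, 36, 4]
push(29) -> [47, 44, 36, 4, 29]
push(47) -> [47, 44, 36, 4, 29, 47]
pop()->47, [47, 44, 36, 4, 29]
push(17) -> [47, 44, 36, 4, 29, 17]

Final stack: [47, 44, 36, 4, 29, 17]


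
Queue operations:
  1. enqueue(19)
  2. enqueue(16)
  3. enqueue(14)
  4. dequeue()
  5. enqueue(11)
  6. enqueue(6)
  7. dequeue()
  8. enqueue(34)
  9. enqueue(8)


enqueue(19) -> [19]
enqueue(16) -> [19, 16]
enqueue(14) -> [19, 16, 14]
dequeue()->19, [16, 14]
enqueue(11) -> [16, 14, 11]
enqueue(6) -> [16, 14, 11, 6]
dequeue()->16, [14, 11, 6]
enqueue(34) -> [14, 11, 6, 34]
enqueue(8) -> [14, 11, 6, 34, 8]

Final queue: [14, 11, 6, 34, 8]


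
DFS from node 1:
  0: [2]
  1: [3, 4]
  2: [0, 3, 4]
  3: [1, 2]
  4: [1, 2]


Visit 1, push [4, 3]
Visit 3, push [2]
Visit 2, push [4, 0]
Visit 0, push []
Visit 4, push []

DFS order: [1, 3, 2, 0, 4]


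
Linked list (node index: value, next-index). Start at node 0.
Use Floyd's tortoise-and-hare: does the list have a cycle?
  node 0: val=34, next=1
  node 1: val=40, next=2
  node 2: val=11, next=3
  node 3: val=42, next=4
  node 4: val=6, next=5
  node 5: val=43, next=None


Floyd's tortoise (slow, +1) and hare (fast, +2):
  init: slow=0, fast=0
  step 1: slow=1, fast=2
  step 2: slow=2, fast=4
  step 3: fast 4->5->None, no cycle

Cycle: no


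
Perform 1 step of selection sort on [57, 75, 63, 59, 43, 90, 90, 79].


Initial: [57, 75, 63, 59, 43, 90, 90, 79]
Step 1: min=43 at 4
  Swap: [43, 75, 63, 59, 57, 90, 90, 79]

After 1 step: [43, 75, 63, 59, 57, 90, 90, 79]


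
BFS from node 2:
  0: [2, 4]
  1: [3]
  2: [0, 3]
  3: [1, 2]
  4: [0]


Visit 2, enqueue [0, 3]
Visit 0, enqueue [4]
Visit 3, enqueue [1]
Visit 4, enqueue []
Visit 1, enqueue []

BFS order: [2, 0, 3, 4, 1]


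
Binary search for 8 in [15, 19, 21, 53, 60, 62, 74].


Step 1: lo=0, hi=6, mid=3, val=53
Step 2: lo=0, hi=2, mid=1, val=19
Step 3: lo=0, hi=0, mid=0, val=15

Not found


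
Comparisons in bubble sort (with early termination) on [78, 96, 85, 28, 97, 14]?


Algorithm: bubble sort (with early termination)
Input: [78, 96, 85, 28, 97, 14]
Sorted: [14, 28, 78, 85, 96, 97]

15


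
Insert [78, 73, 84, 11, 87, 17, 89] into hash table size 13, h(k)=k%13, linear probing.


Insert 78: h=0 -> slot 0
Insert 73: h=8 -> slot 8
Insert 84: h=6 -> slot 6
Insert 11: h=11 -> slot 11
Insert 87: h=9 -> slot 9
Insert 17: h=4 -> slot 4
Insert 89: h=11, 1 probes -> slot 12

Table: [78, None, None, None, 17, None, 84, None, 73, 87, None, 11, 89]


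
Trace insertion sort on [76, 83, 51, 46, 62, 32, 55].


Initial: [76, 83, 51, 46, 62, 32, 55]
Insert 83: [76, 83, 51, 46, 62, 32, 55]
Insert 51: [51, 76, 83, 46, 62, 32, 55]
Insert 46: [46, 51, 76, 83, 62, 32, 55]
Insert 62: [46, 51, 62, 76, 83, 32, 55]
Insert 32: [32, 46, 51, 62, 76, 83, 55]
Insert 55: [32, 46, 51, 55, 62, 76, 83]

Sorted: [32, 46, 51, 55, 62, 76, 83]


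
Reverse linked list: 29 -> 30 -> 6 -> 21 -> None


Step 1: curr=29, set curr.next=prev(None) | reversed so far: 29
Step 2: curr=30, set curr.next=prev(29) | reversed so far: 30 -> 29
Step 3: curr=6, set curr.next=prev(30) | reversed so far: 6 -> 30 -> 29
Step 4: curr=21, set curr.next=prev(6) | reversed so far: 21 -> 6 -> 30 -> 29

21 -> 6 -> 30 -> 29 -> None


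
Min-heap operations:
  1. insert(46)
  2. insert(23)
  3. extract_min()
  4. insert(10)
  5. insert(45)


insert(46) -> [46]
insert(23) -> [23, 46]
extract_min()->23, [46]
insert(10) -> [10, 46]
insert(45) -> [10, 46, 45]

Final heap: [10, 46, 45]


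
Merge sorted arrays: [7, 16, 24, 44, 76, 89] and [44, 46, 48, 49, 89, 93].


Take 7 from A
Take 16 from A
Take 24 from A
Take 44 from A
Take 44 from B
Take 46 from B
Take 48 from B
Take 49 from B
Take 76 from A
Take 89 from A

Merged: [7, 16, 24, 44, 44, 46, 48, 49, 76, 89, 89, 93]


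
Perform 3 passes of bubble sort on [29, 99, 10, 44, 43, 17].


Initial: [29, 99, 10, 44, 43, 17]
Pass 1: [29, 10, 44, 43, 17, 99] (4 swaps)
Pass 2: [10, 29, 43, 17, 44, 99] (3 swaps)
Pass 3: [10, 29, 17, 43, 44, 99] (1 swaps)

After 3 passes: [10, 29, 17, 43, 44, 99]


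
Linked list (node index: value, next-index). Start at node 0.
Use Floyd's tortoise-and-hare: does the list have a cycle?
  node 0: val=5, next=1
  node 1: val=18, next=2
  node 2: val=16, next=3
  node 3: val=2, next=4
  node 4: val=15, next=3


Floyd's tortoise (slow, +1) and hare (fast, +2):
  init: slow=0, fast=0
  step 1: slow=1, fast=2
  step 2: slow=2, fast=4
  step 3: slow=3, fast=4
  step 4: slow=4, fast=4
  slow == fast at node 4: cycle detected

Cycle: yes


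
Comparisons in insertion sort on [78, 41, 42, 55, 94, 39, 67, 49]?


Algorithm: insertion sort
Input: [78, 41, 42, 55, 94, 39, 67, 49]
Sorted: [39, 41, 42, 49, 55, 67, 78, 94]

19


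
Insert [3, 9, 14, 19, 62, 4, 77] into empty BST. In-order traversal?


Insert 3: root
Insert 9: R from 3
Insert 14: R from 3 -> R from 9
Insert 19: R from 3 -> R from 9 -> R from 14
Insert 62: R from 3 -> R from 9 -> R from 14 -> R from 19
Insert 4: R from 3 -> L from 9
Insert 77: R from 3 -> R from 9 -> R from 14 -> R from 19 -> R from 62

In-order: [3, 4, 9, 14, 19, 62, 77]


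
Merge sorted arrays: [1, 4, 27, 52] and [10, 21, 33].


Take 1 from A
Take 4 from A
Take 10 from B
Take 21 from B
Take 27 from A
Take 33 from B

Merged: [1, 4, 10, 21, 27, 33, 52]


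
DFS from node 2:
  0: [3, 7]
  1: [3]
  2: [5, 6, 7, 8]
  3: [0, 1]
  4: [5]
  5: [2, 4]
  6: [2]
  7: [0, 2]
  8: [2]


Visit 2, push [8, 7, 6, 5]
Visit 5, push [4]
Visit 4, push []
Visit 6, push []
Visit 7, push [0]
Visit 0, push [3]
Visit 3, push [1]
Visit 1, push []
Visit 8, push []

DFS order: [2, 5, 4, 6, 7, 0, 3, 1, 8]


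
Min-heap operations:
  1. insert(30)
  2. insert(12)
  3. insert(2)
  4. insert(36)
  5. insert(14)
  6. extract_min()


insert(30) -> [30]
insert(12) -> [12, 30]
insert(2) -> [2, 30, 12]
insert(36) -> [2, 30, 12, 36]
insert(14) -> [2, 14, 12, 36, 30]
extract_min()->2, [12, 14, 30, 36]

Final heap: [12, 14, 30, 36]


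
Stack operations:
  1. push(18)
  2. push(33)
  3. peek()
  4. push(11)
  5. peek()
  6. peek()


push(18) -> [18]
push(33) -> [18, 33]
peek()->33
push(11) -> [18, 33, 11]
peek()->11
peek()->11

Final stack: [18, 33, 11]


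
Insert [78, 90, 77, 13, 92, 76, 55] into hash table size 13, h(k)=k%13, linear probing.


Insert 78: h=0 -> slot 0
Insert 90: h=12 -> slot 12
Insert 77: h=12, 2 probes -> slot 1
Insert 13: h=0, 2 probes -> slot 2
Insert 92: h=1, 2 probes -> slot 3
Insert 76: h=11 -> slot 11
Insert 55: h=3, 1 probes -> slot 4

Table: [78, 77, 13, 92, 55, None, None, None, None, None, None, 76, 90]


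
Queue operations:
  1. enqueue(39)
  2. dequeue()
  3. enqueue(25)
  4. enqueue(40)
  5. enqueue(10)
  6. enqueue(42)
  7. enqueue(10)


enqueue(39) -> [39]
dequeue()->39, []
enqueue(25) -> [25]
enqueue(40) -> [25, 40]
enqueue(10) -> [25, 40, 10]
enqueue(42) -> [25, 40, 10, 42]
enqueue(10) -> [25, 40, 10, 42, 10]

Final queue: [25, 40, 10, 42, 10]


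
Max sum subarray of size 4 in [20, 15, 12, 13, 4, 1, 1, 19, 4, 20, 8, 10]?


[0:4]: 60
[1:5]: 44
[2:6]: 30
[3:7]: 19
[4:8]: 25
[5:9]: 25
[6:10]: 44
[7:11]: 51
[8:12]: 42

Max: 60 at [0:4]


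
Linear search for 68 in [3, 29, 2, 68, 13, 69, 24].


i=0: 3!=68
i=1: 29!=68
i=2: 2!=68
i=3: 68==68 found!

Found at 3, 4 comps


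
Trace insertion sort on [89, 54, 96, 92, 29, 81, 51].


Initial: [89, 54, 96, 92, 29, 81, 51]
Insert 54: [54, 89, 96, 92, 29, 81, 51]
Insert 96: [54, 89, 96, 92, 29, 81, 51]
Insert 92: [54, 89, 92, 96, 29, 81, 51]
Insert 29: [29, 54, 89, 92, 96, 81, 51]
Insert 81: [29, 54, 81, 89, 92, 96, 51]
Insert 51: [29, 51, 54, 81, 89, 92, 96]

Sorted: [29, 51, 54, 81, 89, 92, 96]


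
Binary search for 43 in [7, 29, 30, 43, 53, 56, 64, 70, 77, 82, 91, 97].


Step 1: lo=0, hi=11, mid=5, val=56
Step 2: lo=0, hi=4, mid=2, val=30
Step 3: lo=3, hi=4, mid=3, val=43

Found at index 3


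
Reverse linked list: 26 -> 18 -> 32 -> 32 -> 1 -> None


Step 1: curr=26, set curr.next=prev(None) | reversed so far: 26
Step 2: curr=18, set curr.next=prev(26) | reversed so far: 18 -> 26
Step 3: curr=32, set curr.next=prev(18) | reversed so far: 32 -> 18 -> 26
Step 4: curr=32, set curr.next=prev(32) | reversed so far: 32 -> 32 -> 18 -> 26
Step 5: curr=1, set curr.next=prev(32) | reversed so far: 1 -> 32 -> 32 -> 18 -> 26

1 -> 32 -> 32 -> 18 -> 26 -> None


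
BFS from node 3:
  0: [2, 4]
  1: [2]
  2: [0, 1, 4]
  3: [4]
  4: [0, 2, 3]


Visit 3, enqueue [4]
Visit 4, enqueue [0, 2]
Visit 0, enqueue []
Visit 2, enqueue [1]
Visit 1, enqueue []

BFS order: [3, 4, 0, 2, 1]


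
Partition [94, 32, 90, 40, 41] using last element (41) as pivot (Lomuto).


Pivot: 41
  32 <= 41: swap -> [32, 94, 90, 40, 41]
  40 <= 41: swap -> [32, 40, 90, 94, 41]
Place pivot at 2: [32, 40, 41, 94, 90]

Partitioned: [32, 40, 41, 94, 90]


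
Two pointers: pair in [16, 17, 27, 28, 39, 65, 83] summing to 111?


lo=0(16)+hi=6(83)=99
lo=1(17)+hi=6(83)=100
lo=2(27)+hi=6(83)=110
lo=3(28)+hi=6(83)=111

Yes: 28+83=111


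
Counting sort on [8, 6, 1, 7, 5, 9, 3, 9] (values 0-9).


Input: [8, 6, 1, 7, 5, 9, 3, 9]
Counts: [0, 1, 0, 1, 0, 1, 1, 1, 1, 2]

Sorted: [1, 3, 5, 6, 7, 8, 9, 9]


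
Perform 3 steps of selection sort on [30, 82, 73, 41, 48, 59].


Initial: [30, 82, 73, 41, 48, 59]
Step 1: min=30 at 0
  Swap: [30, 82, 73, 41, 48, 59]
Step 2: min=41 at 3
  Swap: [30, 41, 73, 82, 48, 59]
Step 3: min=48 at 4
  Swap: [30, 41, 48, 82, 73, 59]

After 3 steps: [30, 41, 48, 82, 73, 59]


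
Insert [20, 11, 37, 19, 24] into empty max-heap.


Insert 20: [20]
Insert 11: [20, 11]
Insert 37: [37, 11, 20]
Insert 19: [37, 19, 20, 11]
Insert 24: [37, 24, 20, 11, 19]

Final heap: [37, 24, 20, 11, 19]


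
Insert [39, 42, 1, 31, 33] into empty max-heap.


Insert 39: [39]
Insert 42: [42, 39]
Insert 1: [42, 39, 1]
Insert 31: [42, 39, 1, 31]
Insert 33: [42, 39, 1, 31, 33]

Final heap: [42, 39, 1, 31, 33]


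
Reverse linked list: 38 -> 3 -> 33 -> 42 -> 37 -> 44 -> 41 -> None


Step 1: curr=38, set curr.next=prev(None) | reversed so far: 38
Step 2: curr=3, set curr.next=prev(38) | reversed so far: 3 -> 38
Step 3: curr=33, set curr.next=prev(3) | reversed so far: 33 -> 3 -> 38
Step 4: curr=42, set curr.next=prev(33) | reversed so far: 42 -> 33 -> 3 -> 38
Step 5: curr=37, set curr.next=prev(42) | reversed so far: 37 -> 42 -> 33 -> 3 -> 38
Step 6: curr=44, set curr.next=prev(37) | reversed so far: 44 -> 37 -> 42 -> 33 -> 3 -> 38
Step 7: curr=41, set curr.next=prev(44) | reversed so far: 41 -> 44 -> 37 -> 42 -> 33 -> 3 -> 38

41 -> 44 -> 37 -> 42 -> 33 -> 3 -> 38 -> None


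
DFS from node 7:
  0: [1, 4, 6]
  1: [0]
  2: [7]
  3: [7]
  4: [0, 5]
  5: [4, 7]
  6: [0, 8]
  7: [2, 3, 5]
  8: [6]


Visit 7, push [5, 3, 2]
Visit 2, push []
Visit 3, push []
Visit 5, push [4]
Visit 4, push [0]
Visit 0, push [6, 1]
Visit 1, push []
Visit 6, push [8]
Visit 8, push []

DFS order: [7, 2, 3, 5, 4, 0, 1, 6, 8]


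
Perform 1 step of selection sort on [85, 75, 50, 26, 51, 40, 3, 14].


Initial: [85, 75, 50, 26, 51, 40, 3, 14]
Step 1: min=3 at 6
  Swap: [3, 75, 50, 26, 51, 40, 85, 14]

After 1 step: [3, 75, 50, 26, 51, 40, 85, 14]


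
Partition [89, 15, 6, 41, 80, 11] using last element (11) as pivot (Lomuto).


Pivot: 11
  6 <= 11: swap -> [6, 15, 89, 41, 80, 11]
Place pivot at 1: [6, 11, 89, 41, 80, 15]

Partitioned: [6, 11, 89, 41, 80, 15]


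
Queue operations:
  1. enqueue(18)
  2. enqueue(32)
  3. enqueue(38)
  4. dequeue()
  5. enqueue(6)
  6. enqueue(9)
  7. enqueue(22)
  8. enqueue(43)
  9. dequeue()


enqueue(18) -> [18]
enqueue(32) -> [18, 32]
enqueue(38) -> [18, 32, 38]
dequeue()->18, [32, 38]
enqueue(6) -> [32, 38, 6]
enqueue(9) -> [32, 38, 6, 9]
enqueue(22) -> [32, 38, 6, 9, 22]
enqueue(43) -> [32, 38, 6, 9, 22, 43]
dequeue()->32, [38, 6, 9, 22, 43]

Final queue: [38, 6, 9, 22, 43]


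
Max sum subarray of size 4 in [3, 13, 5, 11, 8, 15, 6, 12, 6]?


[0:4]: 32
[1:5]: 37
[2:6]: 39
[3:7]: 40
[4:8]: 41
[5:9]: 39

Max: 41 at [4:8]


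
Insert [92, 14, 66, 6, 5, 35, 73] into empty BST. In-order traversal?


Insert 92: root
Insert 14: L from 92
Insert 66: L from 92 -> R from 14
Insert 6: L from 92 -> L from 14
Insert 5: L from 92 -> L from 14 -> L from 6
Insert 35: L from 92 -> R from 14 -> L from 66
Insert 73: L from 92 -> R from 14 -> R from 66

In-order: [5, 6, 14, 35, 66, 73, 92]


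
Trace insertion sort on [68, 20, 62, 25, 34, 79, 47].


Initial: [68, 20, 62, 25, 34, 79, 47]
Insert 20: [20, 68, 62, 25, 34, 79, 47]
Insert 62: [20, 62, 68, 25, 34, 79, 47]
Insert 25: [20, 25, 62, 68, 34, 79, 47]
Insert 34: [20, 25, 34, 62, 68, 79, 47]
Insert 79: [20, 25, 34, 62, 68, 79, 47]
Insert 47: [20, 25, 34, 47, 62, 68, 79]

Sorted: [20, 25, 34, 47, 62, 68, 79]


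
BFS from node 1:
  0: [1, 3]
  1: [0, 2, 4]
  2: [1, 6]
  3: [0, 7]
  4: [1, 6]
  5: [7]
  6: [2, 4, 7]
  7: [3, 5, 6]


Visit 1, enqueue [0, 2, 4]
Visit 0, enqueue [3]
Visit 2, enqueue [6]
Visit 4, enqueue []
Visit 3, enqueue [7]
Visit 6, enqueue []
Visit 7, enqueue [5]
Visit 5, enqueue []

BFS order: [1, 0, 2, 4, 3, 6, 7, 5]


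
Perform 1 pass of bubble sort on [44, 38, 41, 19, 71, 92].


Initial: [44, 38, 41, 19, 71, 92]
Pass 1: [38, 41, 19, 44, 71, 92] (3 swaps)

After 1 pass: [38, 41, 19, 44, 71, 92]


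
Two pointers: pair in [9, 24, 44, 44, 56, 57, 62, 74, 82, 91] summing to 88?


lo=0(9)+hi=9(91)=100
lo=0(9)+hi=8(82)=91
lo=0(9)+hi=7(74)=83
lo=1(24)+hi=7(74)=98
lo=1(24)+hi=6(62)=86
lo=2(44)+hi=6(62)=106
lo=2(44)+hi=5(57)=101
lo=2(44)+hi=4(56)=100
lo=2(44)+hi=3(44)=88

Yes: 44+44=88


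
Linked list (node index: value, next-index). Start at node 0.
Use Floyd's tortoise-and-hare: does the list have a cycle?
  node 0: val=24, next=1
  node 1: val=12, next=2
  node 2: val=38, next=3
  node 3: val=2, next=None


Floyd's tortoise (slow, +1) and hare (fast, +2):
  init: slow=0, fast=0
  step 1: slow=1, fast=2
  step 2: fast 2->3->None, no cycle

Cycle: no


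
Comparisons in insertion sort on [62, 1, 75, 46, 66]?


Algorithm: insertion sort
Input: [62, 1, 75, 46, 66]
Sorted: [1, 46, 62, 66, 75]

7


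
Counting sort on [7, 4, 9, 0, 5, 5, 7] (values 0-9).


Input: [7, 4, 9, 0, 5, 5, 7]
Counts: [1, 0, 0, 0, 1, 2, 0, 2, 0, 1]

Sorted: [0, 4, 5, 5, 7, 7, 9]


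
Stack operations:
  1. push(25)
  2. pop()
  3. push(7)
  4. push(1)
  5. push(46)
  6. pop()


push(25) -> [25]
pop()->25, []
push(7) -> [7]
push(1) -> [7, 1]
push(46) -> [7, 1, 46]
pop()->46, [7, 1]

Final stack: [7, 1]


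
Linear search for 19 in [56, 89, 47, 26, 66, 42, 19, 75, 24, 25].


i=0: 56!=19
i=1: 89!=19
i=2: 47!=19
i=3: 26!=19
i=4: 66!=19
i=5: 42!=19
i=6: 19==19 found!

Found at 6, 7 comps


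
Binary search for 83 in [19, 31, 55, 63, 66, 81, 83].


Step 1: lo=0, hi=6, mid=3, val=63
Step 2: lo=4, hi=6, mid=5, val=81
Step 3: lo=6, hi=6, mid=6, val=83

Found at index 6


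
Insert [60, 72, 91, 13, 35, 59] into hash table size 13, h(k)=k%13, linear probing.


Insert 60: h=8 -> slot 8
Insert 72: h=7 -> slot 7
Insert 91: h=0 -> slot 0
Insert 13: h=0, 1 probes -> slot 1
Insert 35: h=9 -> slot 9
Insert 59: h=7, 3 probes -> slot 10

Table: [91, 13, None, None, None, None, None, 72, 60, 35, 59, None, None]


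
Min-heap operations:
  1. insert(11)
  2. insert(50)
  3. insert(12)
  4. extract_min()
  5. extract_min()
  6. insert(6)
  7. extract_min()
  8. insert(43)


insert(11) -> [11]
insert(50) -> [11, 50]
insert(12) -> [11, 50, 12]
extract_min()->11, [12, 50]
extract_min()->12, [50]
insert(6) -> [6, 50]
extract_min()->6, [50]
insert(43) -> [43, 50]

Final heap: [43, 50]


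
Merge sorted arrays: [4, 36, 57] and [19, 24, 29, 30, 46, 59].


Take 4 from A
Take 19 from B
Take 24 from B
Take 29 from B
Take 30 from B
Take 36 from A
Take 46 from B
Take 57 from A

Merged: [4, 19, 24, 29, 30, 36, 46, 57, 59]


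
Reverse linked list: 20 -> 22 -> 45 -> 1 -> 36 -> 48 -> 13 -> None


Step 1: curr=20, set curr.next=prev(None) | reversed so far: 20
Step 2: curr=22, set curr.next=prev(20) | reversed so far: 22 -> 20
Step 3: curr=45, set curr.next=prev(22) | reversed so far: 45 -> 22 -> 20
Step 4: curr=1, set curr.next=prev(45) | reversed so far: 1 -> 45 -> 22 -> 20
Step 5: curr=36, set curr.next=prev(1) | reversed so far: 36 -> 1 -> 45 -> 22 -> 20
Step 6: curr=48, set curr.next=prev(36) | reversed so far: 48 -> 36 -> 1 -> 45 -> 22 -> 20
Step 7: curr=13, set curr.next=prev(48) | reversed so far: 13 -> 48 -> 36 -> 1 -> 45 -> 22 -> 20

13 -> 48 -> 36 -> 1 -> 45 -> 22 -> 20 -> None


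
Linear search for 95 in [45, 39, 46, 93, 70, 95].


i=0: 45!=95
i=1: 39!=95
i=2: 46!=95
i=3: 93!=95
i=4: 70!=95
i=5: 95==95 found!

Found at 5, 6 comps


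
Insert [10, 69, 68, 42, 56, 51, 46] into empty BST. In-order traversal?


Insert 10: root
Insert 69: R from 10
Insert 68: R from 10 -> L from 69
Insert 42: R from 10 -> L from 69 -> L from 68
Insert 56: R from 10 -> L from 69 -> L from 68 -> R from 42
Insert 51: R from 10 -> L from 69 -> L from 68 -> R from 42 -> L from 56
Insert 46: R from 10 -> L from 69 -> L from 68 -> R from 42 -> L from 56 -> L from 51

In-order: [10, 42, 46, 51, 56, 68, 69]


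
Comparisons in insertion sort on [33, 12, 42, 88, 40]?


Algorithm: insertion sort
Input: [33, 12, 42, 88, 40]
Sorted: [12, 33, 40, 42, 88]

6


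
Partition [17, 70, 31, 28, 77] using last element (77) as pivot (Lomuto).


Pivot: 77
  17 <= 77: advance i (no swap)
  70 <= 77: advance i (no swap)
  31 <= 77: advance i (no swap)
  28 <= 77: advance i (no swap)
Place pivot at 4: [17, 70, 31, 28, 77]

Partitioned: [17, 70, 31, 28, 77]


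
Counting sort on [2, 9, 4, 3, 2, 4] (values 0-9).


Input: [2, 9, 4, 3, 2, 4]
Counts: [0, 0, 2, 1, 2, 0, 0, 0, 0, 1]

Sorted: [2, 2, 3, 4, 4, 9]


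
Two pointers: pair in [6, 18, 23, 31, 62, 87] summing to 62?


lo=0(6)+hi=5(87)=93
lo=0(6)+hi=4(62)=68
lo=0(6)+hi=3(31)=37
lo=1(18)+hi=3(31)=49
lo=2(23)+hi=3(31)=54

No pair found


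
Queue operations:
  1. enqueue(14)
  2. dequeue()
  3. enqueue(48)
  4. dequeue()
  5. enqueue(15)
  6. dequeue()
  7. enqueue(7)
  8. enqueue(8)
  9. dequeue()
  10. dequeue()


enqueue(14) -> [14]
dequeue()->14, []
enqueue(48) -> [48]
dequeue()->48, []
enqueue(15) -> [15]
dequeue()->15, []
enqueue(7) -> [7]
enqueue(8) -> [7, 8]
dequeue()->7, [8]
dequeue()->8, []

Final queue: []


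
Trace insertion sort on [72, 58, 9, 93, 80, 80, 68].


Initial: [72, 58, 9, 93, 80, 80, 68]
Insert 58: [58, 72, 9, 93, 80, 80, 68]
Insert 9: [9, 58, 72, 93, 80, 80, 68]
Insert 93: [9, 58, 72, 93, 80, 80, 68]
Insert 80: [9, 58, 72, 80, 93, 80, 68]
Insert 80: [9, 58, 72, 80, 80, 93, 68]
Insert 68: [9, 58, 68, 72, 80, 80, 93]

Sorted: [9, 58, 68, 72, 80, 80, 93]


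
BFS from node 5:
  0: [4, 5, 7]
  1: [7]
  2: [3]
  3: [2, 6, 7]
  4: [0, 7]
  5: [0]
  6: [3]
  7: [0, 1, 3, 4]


Visit 5, enqueue [0]
Visit 0, enqueue [4, 7]
Visit 4, enqueue []
Visit 7, enqueue [1, 3]
Visit 1, enqueue []
Visit 3, enqueue [2, 6]
Visit 2, enqueue []
Visit 6, enqueue []

BFS order: [5, 0, 4, 7, 1, 3, 2, 6]


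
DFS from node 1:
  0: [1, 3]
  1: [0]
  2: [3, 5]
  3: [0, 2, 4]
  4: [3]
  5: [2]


Visit 1, push [0]
Visit 0, push [3]
Visit 3, push [4, 2]
Visit 2, push [5]
Visit 5, push []
Visit 4, push []

DFS order: [1, 0, 3, 2, 5, 4]


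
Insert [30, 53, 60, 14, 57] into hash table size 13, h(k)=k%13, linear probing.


Insert 30: h=4 -> slot 4
Insert 53: h=1 -> slot 1
Insert 60: h=8 -> slot 8
Insert 14: h=1, 1 probes -> slot 2
Insert 57: h=5 -> slot 5

Table: [None, 53, 14, None, 30, 57, None, None, 60, None, None, None, None]


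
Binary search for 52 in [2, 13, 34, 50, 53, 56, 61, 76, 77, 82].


Step 1: lo=0, hi=9, mid=4, val=53
Step 2: lo=0, hi=3, mid=1, val=13
Step 3: lo=2, hi=3, mid=2, val=34
Step 4: lo=3, hi=3, mid=3, val=50

Not found


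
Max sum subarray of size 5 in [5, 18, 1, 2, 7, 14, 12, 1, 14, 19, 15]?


[0:5]: 33
[1:6]: 42
[2:7]: 36
[3:8]: 36
[4:9]: 48
[5:10]: 60
[6:11]: 61

Max: 61 at [6:11]


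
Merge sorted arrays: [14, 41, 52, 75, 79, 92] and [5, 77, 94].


Take 5 from B
Take 14 from A
Take 41 from A
Take 52 from A
Take 75 from A
Take 77 from B
Take 79 from A
Take 92 from A

Merged: [5, 14, 41, 52, 75, 77, 79, 92, 94]


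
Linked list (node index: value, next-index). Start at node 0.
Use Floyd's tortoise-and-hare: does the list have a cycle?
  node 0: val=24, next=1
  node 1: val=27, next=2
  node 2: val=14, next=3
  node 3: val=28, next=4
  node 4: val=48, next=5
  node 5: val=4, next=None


Floyd's tortoise (slow, +1) and hare (fast, +2):
  init: slow=0, fast=0
  step 1: slow=1, fast=2
  step 2: slow=2, fast=4
  step 3: fast 4->5->None, no cycle

Cycle: no


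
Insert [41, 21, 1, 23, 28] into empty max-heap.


Insert 41: [41]
Insert 21: [41, 21]
Insert 1: [41, 21, 1]
Insert 23: [41, 23, 1, 21]
Insert 28: [41, 28, 1, 21, 23]

Final heap: [41, 28, 1, 21, 23]


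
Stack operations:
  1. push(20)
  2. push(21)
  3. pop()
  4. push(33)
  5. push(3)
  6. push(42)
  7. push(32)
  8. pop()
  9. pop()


push(20) -> [20]
push(21) -> [20, 21]
pop()->21, [20]
push(33) -> [20, 33]
push(3) -> [20, 33, 3]
push(42) -> [20, 33, 3, 42]
push(32) -> [20, 33, 3, 42, 32]
pop()->32, [20, 33, 3, 42]
pop()->42, [20, 33, 3]

Final stack: [20, 33, 3]


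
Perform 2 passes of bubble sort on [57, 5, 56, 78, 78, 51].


Initial: [57, 5, 56, 78, 78, 51]
Pass 1: [5, 56, 57, 78, 51, 78] (3 swaps)
Pass 2: [5, 56, 57, 51, 78, 78] (1 swaps)

After 2 passes: [5, 56, 57, 51, 78, 78]


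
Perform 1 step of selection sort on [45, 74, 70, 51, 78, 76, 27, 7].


Initial: [45, 74, 70, 51, 78, 76, 27, 7]
Step 1: min=7 at 7
  Swap: [7, 74, 70, 51, 78, 76, 27, 45]

After 1 step: [7, 74, 70, 51, 78, 76, 27, 45]


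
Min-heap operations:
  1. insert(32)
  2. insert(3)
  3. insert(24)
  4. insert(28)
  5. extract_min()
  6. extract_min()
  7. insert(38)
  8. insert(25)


insert(32) -> [32]
insert(3) -> [3, 32]
insert(24) -> [3, 32, 24]
insert(28) -> [3, 28, 24, 32]
extract_min()->3, [24, 28, 32]
extract_min()->24, [28, 32]
insert(38) -> [28, 32, 38]
insert(25) -> [25, 28, 38, 32]

Final heap: [25, 28, 38, 32]


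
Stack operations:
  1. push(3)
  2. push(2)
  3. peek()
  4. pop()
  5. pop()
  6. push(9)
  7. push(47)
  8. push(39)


push(3) -> [3]
push(2) -> [3, 2]
peek()->2
pop()->2, [3]
pop()->3, []
push(9) -> [9]
push(47) -> [9, 47]
push(39) -> [9, 47, 39]

Final stack: [9, 47, 39]


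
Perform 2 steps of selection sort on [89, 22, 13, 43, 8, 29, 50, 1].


Initial: [89, 22, 13, 43, 8, 29, 50, 1]
Step 1: min=1 at 7
  Swap: [1, 22, 13, 43, 8, 29, 50, 89]
Step 2: min=8 at 4
  Swap: [1, 8, 13, 43, 22, 29, 50, 89]

After 2 steps: [1, 8, 13, 43, 22, 29, 50, 89]


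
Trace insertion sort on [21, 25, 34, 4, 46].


Initial: [21, 25, 34, 4, 46]
Insert 25: [21, 25, 34, 4, 46]
Insert 34: [21, 25, 34, 4, 46]
Insert 4: [4, 21, 25, 34, 46]
Insert 46: [4, 21, 25, 34, 46]

Sorted: [4, 21, 25, 34, 46]


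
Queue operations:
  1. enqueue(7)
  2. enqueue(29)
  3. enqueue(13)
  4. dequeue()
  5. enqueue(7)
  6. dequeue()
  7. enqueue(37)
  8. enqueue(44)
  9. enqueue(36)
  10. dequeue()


enqueue(7) -> [7]
enqueue(29) -> [7, 29]
enqueue(13) -> [7, 29, 13]
dequeue()->7, [29, 13]
enqueue(7) -> [29, 13, 7]
dequeue()->29, [13, 7]
enqueue(37) -> [13, 7, 37]
enqueue(44) -> [13, 7, 37, 44]
enqueue(36) -> [13, 7, 37, 44, 36]
dequeue()->13, [7, 37, 44, 36]

Final queue: [7, 37, 44, 36]


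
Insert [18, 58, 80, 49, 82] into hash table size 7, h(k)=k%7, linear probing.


Insert 18: h=4 -> slot 4
Insert 58: h=2 -> slot 2
Insert 80: h=3 -> slot 3
Insert 49: h=0 -> slot 0
Insert 82: h=5 -> slot 5

Table: [49, None, 58, 80, 18, 82, None]


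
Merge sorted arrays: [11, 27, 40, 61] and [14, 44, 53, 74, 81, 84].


Take 11 from A
Take 14 from B
Take 27 from A
Take 40 from A
Take 44 from B
Take 53 from B
Take 61 from A

Merged: [11, 14, 27, 40, 44, 53, 61, 74, 81, 84]


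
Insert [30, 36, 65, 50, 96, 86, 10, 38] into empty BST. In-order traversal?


Insert 30: root
Insert 36: R from 30
Insert 65: R from 30 -> R from 36
Insert 50: R from 30 -> R from 36 -> L from 65
Insert 96: R from 30 -> R from 36 -> R from 65
Insert 86: R from 30 -> R from 36 -> R from 65 -> L from 96
Insert 10: L from 30
Insert 38: R from 30 -> R from 36 -> L from 65 -> L from 50

In-order: [10, 30, 36, 38, 50, 65, 86, 96]


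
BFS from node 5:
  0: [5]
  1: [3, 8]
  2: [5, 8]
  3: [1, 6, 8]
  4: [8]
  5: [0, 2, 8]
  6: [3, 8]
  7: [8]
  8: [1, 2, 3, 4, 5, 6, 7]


Visit 5, enqueue [0, 2, 8]
Visit 0, enqueue []
Visit 2, enqueue []
Visit 8, enqueue [1, 3, 4, 6, 7]
Visit 1, enqueue []
Visit 3, enqueue []
Visit 4, enqueue []
Visit 6, enqueue []
Visit 7, enqueue []

BFS order: [5, 0, 2, 8, 1, 3, 4, 6, 7]


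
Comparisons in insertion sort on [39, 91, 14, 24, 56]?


Algorithm: insertion sort
Input: [39, 91, 14, 24, 56]
Sorted: [14, 24, 39, 56, 91]

8


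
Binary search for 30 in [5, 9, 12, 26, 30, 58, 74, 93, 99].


Step 1: lo=0, hi=8, mid=4, val=30

Found at index 4


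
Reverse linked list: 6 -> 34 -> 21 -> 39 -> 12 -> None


Step 1: curr=6, set curr.next=prev(None) | reversed so far: 6
Step 2: curr=34, set curr.next=prev(6) | reversed so far: 34 -> 6
Step 3: curr=21, set curr.next=prev(34) | reversed so far: 21 -> 34 -> 6
Step 4: curr=39, set curr.next=prev(21) | reversed so far: 39 -> 21 -> 34 -> 6
Step 5: curr=12, set curr.next=prev(39) | reversed so far: 12 -> 39 -> 21 -> 34 -> 6

12 -> 39 -> 21 -> 34 -> 6 -> None


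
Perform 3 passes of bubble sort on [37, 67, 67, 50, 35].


Initial: [37, 67, 67, 50, 35]
Pass 1: [37, 67, 50, 35, 67] (2 swaps)
Pass 2: [37, 50, 35, 67, 67] (2 swaps)
Pass 3: [37, 35, 50, 67, 67] (1 swaps)

After 3 passes: [37, 35, 50, 67, 67]


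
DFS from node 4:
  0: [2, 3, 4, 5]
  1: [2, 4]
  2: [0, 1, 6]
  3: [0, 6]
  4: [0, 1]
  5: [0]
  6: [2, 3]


Visit 4, push [1, 0]
Visit 0, push [5, 3, 2]
Visit 2, push [6, 1]
Visit 1, push []
Visit 6, push [3]
Visit 3, push []
Visit 5, push []

DFS order: [4, 0, 2, 1, 6, 3, 5]


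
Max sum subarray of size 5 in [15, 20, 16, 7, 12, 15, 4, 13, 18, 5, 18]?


[0:5]: 70
[1:6]: 70
[2:7]: 54
[3:8]: 51
[4:9]: 62
[5:10]: 55
[6:11]: 58

Max: 70 at [0:5]


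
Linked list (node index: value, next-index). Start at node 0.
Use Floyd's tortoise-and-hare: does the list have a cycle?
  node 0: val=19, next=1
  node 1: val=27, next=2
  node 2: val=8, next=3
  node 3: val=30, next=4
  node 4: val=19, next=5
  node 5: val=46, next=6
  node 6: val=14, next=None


Floyd's tortoise (slow, +1) and hare (fast, +2):
  init: slow=0, fast=0
  step 1: slow=1, fast=2
  step 2: slow=2, fast=4
  step 3: slow=3, fast=6
  step 4: fast -> None, no cycle

Cycle: no


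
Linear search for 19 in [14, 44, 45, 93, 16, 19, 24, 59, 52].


i=0: 14!=19
i=1: 44!=19
i=2: 45!=19
i=3: 93!=19
i=4: 16!=19
i=5: 19==19 found!

Found at 5, 6 comps


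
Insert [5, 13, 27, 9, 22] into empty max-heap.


Insert 5: [5]
Insert 13: [13, 5]
Insert 27: [27, 5, 13]
Insert 9: [27, 9, 13, 5]
Insert 22: [27, 22, 13, 5, 9]

Final heap: [27, 22, 13, 5, 9]


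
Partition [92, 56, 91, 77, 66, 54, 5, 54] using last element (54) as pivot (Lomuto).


Pivot: 54
  54 <= 54: swap -> [54, 56, 91, 77, 66, 92, 5, 54]
  5 <= 54: swap -> [54, 5, 91, 77, 66, 92, 56, 54]
Place pivot at 2: [54, 5, 54, 77, 66, 92, 56, 91]

Partitioned: [54, 5, 54, 77, 66, 92, 56, 91]


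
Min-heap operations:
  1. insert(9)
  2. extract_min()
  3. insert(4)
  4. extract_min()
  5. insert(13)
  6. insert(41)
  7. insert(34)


insert(9) -> [9]
extract_min()->9, []
insert(4) -> [4]
extract_min()->4, []
insert(13) -> [13]
insert(41) -> [13, 41]
insert(34) -> [13, 41, 34]

Final heap: [13, 41, 34]


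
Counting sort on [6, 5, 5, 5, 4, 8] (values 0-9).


Input: [6, 5, 5, 5, 4, 8]
Counts: [0, 0, 0, 0, 1, 3, 1, 0, 1, 0]

Sorted: [4, 5, 5, 5, 6, 8]


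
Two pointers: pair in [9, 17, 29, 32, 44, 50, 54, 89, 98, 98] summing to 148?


lo=0(9)+hi=9(98)=107
lo=1(17)+hi=9(98)=115
lo=2(29)+hi=9(98)=127
lo=3(32)+hi=9(98)=130
lo=4(44)+hi=9(98)=142
lo=5(50)+hi=9(98)=148

Yes: 50+98=148


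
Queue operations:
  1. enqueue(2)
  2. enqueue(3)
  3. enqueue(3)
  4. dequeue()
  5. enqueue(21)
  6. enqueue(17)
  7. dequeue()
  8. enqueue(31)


enqueue(2) -> [2]
enqueue(3) -> [2, 3]
enqueue(3) -> [2, 3, 3]
dequeue()->2, [3, 3]
enqueue(21) -> [3, 3, 21]
enqueue(17) -> [3, 3, 21, 17]
dequeue()->3, [3, 21, 17]
enqueue(31) -> [3, 21, 17, 31]

Final queue: [3, 21, 17, 31]


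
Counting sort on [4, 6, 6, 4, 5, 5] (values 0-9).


Input: [4, 6, 6, 4, 5, 5]
Counts: [0, 0, 0, 0, 2, 2, 2, 0, 0, 0]

Sorted: [4, 4, 5, 5, 6, 6]


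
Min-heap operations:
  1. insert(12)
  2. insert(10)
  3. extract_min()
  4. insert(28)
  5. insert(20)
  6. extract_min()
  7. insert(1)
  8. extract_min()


insert(12) -> [12]
insert(10) -> [10, 12]
extract_min()->10, [12]
insert(28) -> [12, 28]
insert(20) -> [12, 28, 20]
extract_min()->12, [20, 28]
insert(1) -> [1, 28, 20]
extract_min()->1, [20, 28]

Final heap: [20, 28]


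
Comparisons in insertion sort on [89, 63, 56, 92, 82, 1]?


Algorithm: insertion sort
Input: [89, 63, 56, 92, 82, 1]
Sorted: [1, 56, 63, 82, 89, 92]

12


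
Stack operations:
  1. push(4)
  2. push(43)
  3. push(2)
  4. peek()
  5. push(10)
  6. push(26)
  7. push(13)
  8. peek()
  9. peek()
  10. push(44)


push(4) -> [4]
push(43) -> [4, 43]
push(2) -> [4, 43, 2]
peek()->2
push(10) -> [4, 43, 2, 10]
push(26) -> [4, 43, 2, 10, 26]
push(13) -> [4, 43, 2, 10, 26, 13]
peek()->13
peek()->13
push(44) -> [4, 43, 2, 10, 26, 13, 44]

Final stack: [4, 43, 2, 10, 26, 13, 44]


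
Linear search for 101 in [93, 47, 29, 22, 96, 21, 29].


i=0: 93!=101
i=1: 47!=101
i=2: 29!=101
i=3: 22!=101
i=4: 96!=101
i=5: 21!=101
i=6: 29!=101

Not found, 7 comps


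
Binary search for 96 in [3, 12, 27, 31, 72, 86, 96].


Step 1: lo=0, hi=6, mid=3, val=31
Step 2: lo=4, hi=6, mid=5, val=86
Step 3: lo=6, hi=6, mid=6, val=96

Found at index 6


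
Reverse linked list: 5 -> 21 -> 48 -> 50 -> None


Step 1: curr=5, set curr.next=prev(None) | reversed so far: 5
Step 2: curr=21, set curr.next=prev(5) | reversed so far: 21 -> 5
Step 3: curr=48, set curr.next=prev(21) | reversed so far: 48 -> 21 -> 5
Step 4: curr=50, set curr.next=prev(48) | reversed so far: 50 -> 48 -> 21 -> 5

50 -> 48 -> 21 -> 5 -> None


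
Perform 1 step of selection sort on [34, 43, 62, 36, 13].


Initial: [34, 43, 62, 36, 13]
Step 1: min=13 at 4
  Swap: [13, 43, 62, 36, 34]

After 1 step: [13, 43, 62, 36, 34]


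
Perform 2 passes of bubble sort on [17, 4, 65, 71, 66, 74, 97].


Initial: [17, 4, 65, 71, 66, 74, 97]
Pass 1: [4, 17, 65, 66, 71, 74, 97] (2 swaps)
Pass 2: [4, 17, 65, 66, 71, 74, 97] (0 swaps)

After 2 passes: [4, 17, 65, 66, 71, 74, 97]


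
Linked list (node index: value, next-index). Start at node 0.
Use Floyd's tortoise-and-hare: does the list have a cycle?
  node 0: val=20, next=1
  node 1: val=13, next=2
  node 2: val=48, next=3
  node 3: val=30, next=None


Floyd's tortoise (slow, +1) and hare (fast, +2):
  init: slow=0, fast=0
  step 1: slow=1, fast=2
  step 2: fast 2->3->None, no cycle

Cycle: no


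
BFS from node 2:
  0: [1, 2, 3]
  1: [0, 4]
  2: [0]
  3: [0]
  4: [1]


Visit 2, enqueue [0]
Visit 0, enqueue [1, 3]
Visit 1, enqueue [4]
Visit 3, enqueue []
Visit 4, enqueue []

BFS order: [2, 0, 1, 3, 4]


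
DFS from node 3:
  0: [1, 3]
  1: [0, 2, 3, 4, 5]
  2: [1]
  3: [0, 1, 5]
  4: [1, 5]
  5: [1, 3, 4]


Visit 3, push [5, 1, 0]
Visit 0, push [1]
Visit 1, push [5, 4, 2]
Visit 2, push []
Visit 4, push [5]
Visit 5, push []

DFS order: [3, 0, 1, 2, 4, 5]


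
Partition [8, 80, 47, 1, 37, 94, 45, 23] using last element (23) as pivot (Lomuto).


Pivot: 23
  8 <= 23: advance i (no swap)
  1 <= 23: swap -> [8, 1, 47, 80, 37, 94, 45, 23]
Place pivot at 2: [8, 1, 23, 80, 37, 94, 45, 47]

Partitioned: [8, 1, 23, 80, 37, 94, 45, 47]
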